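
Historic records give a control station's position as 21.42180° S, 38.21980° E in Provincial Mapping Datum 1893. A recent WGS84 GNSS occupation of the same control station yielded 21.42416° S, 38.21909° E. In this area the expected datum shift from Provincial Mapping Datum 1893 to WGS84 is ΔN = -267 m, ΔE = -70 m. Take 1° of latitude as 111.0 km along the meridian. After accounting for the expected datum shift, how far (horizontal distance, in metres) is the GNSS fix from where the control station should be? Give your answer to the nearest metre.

6 m

Observed coordinate differences: Δφ = -0.00236°, Δλ = -0.00071°.
Converting to metres (1° lat = 111000 m, cos φ = 0.930917): observed ΔN = -262.0 m, observed ΔE = -73.4 m.
Subtracting the expected shift leaves a residual of -262.0 − (-267) = 5.0 m north and -73.4 − (-70) = -3.4 m east.
Residual distance = √(5.0² + (-3.4)²) = 6.1 m.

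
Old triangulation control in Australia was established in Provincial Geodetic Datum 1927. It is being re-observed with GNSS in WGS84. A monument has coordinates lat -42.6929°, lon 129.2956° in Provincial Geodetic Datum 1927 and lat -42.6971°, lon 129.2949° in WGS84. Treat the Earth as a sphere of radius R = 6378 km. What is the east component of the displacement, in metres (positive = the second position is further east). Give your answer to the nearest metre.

Δφ = -42.6971° − -42.6929° = -0.0042°; Δλ = 129.2949° − 129.2956° = -0.0007°.
1° along a meridian = πR/180 = 111317 m.
ΔN = Δφ × 111317 = -467.5 m; ΔE = Δλ × 111317 × cos(-42.6929°) = -0.0007 × 111317 × 0.734999 = -57.3 m.

ΔE = -57 m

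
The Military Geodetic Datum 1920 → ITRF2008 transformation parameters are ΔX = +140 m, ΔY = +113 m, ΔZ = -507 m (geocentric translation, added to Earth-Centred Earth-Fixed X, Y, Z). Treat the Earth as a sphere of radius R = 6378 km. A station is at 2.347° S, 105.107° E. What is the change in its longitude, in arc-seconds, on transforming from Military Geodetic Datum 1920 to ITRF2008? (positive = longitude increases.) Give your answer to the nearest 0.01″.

Δλ = -5.33″

sin φ = -0.040951, cos φ = 0.999161, sin λ = 0.965441, cos λ = -0.260622.
East component: ΔE = −sin λ·ΔX + cos λ·ΔY = −(0.965441)(140) + (-0.260622)(113) = -164.61 m.
1° of latitude spans πR/180 = 111317 m; at latitude φ, 1° of longitude spans that × cos φ = 111223.7 m, so Δλ = -164.61 / 111223.7 × 3600 = -5.328″.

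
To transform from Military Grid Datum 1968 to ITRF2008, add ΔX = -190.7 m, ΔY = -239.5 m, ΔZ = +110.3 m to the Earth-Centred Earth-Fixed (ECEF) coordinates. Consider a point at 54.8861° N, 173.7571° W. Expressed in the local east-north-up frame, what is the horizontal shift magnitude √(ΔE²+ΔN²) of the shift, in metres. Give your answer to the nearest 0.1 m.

244.9 m

At φ = 54.8861°, λ = -173.7571°: sin φ = 0.818010, cos φ = 0.575204, sin λ = -0.108744, cos λ = -0.994070.
ΔE = −sin λ·ΔX + cos λ·ΔY = −(-0.108744)·(-190.7) + (-0.994070)·(-239.5) = 217.34 m.
ΔN = −sin φ cos λ·ΔX − sin φ sin λ·ΔY + cos φ·ΔZ = −(0.818010)(-0.994070)(-190.7) − (0.818010)(-0.108744)(-239.5) + (0.575204)(110.3) = -112.93 m.
Horizontal magnitude = √(ΔE² + ΔN²) = √(217.34² + (-112.93)²) = 244.93 m.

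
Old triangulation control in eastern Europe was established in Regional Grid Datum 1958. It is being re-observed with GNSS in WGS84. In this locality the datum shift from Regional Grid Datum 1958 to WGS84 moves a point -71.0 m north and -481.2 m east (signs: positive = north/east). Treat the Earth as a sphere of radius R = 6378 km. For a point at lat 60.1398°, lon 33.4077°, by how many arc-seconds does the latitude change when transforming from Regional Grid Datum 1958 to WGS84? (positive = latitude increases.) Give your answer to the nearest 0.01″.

Δφ = -2.30″

On a sphere of radius R, 1 rad of latitude = R, so Δφ = ΔN / R = -71.0 / 6378000 = -1.1132e-05 rad = -2.296″.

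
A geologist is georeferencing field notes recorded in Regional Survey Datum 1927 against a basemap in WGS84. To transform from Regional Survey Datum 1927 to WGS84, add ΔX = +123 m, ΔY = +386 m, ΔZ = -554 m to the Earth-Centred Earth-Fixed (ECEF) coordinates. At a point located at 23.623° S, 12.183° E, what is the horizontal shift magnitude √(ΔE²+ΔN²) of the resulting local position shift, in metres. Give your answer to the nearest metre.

553 m

The local east axis at (φ, λ) is (−sin λ, cos λ, 0), so ΔE = −sin(12.183°)·123 + cos(12.183°)·386 = 351.35 m.
The local north axis is (−sin φ cos λ, −sin φ sin λ, cos φ), giving ΔN = 48.178 + 32.642 − 507.576 = -426.76 m.
Horizontal magnitude = √(ΔE² + ΔN²) = √(351.35² + (-426.76)²) = 552.78 m.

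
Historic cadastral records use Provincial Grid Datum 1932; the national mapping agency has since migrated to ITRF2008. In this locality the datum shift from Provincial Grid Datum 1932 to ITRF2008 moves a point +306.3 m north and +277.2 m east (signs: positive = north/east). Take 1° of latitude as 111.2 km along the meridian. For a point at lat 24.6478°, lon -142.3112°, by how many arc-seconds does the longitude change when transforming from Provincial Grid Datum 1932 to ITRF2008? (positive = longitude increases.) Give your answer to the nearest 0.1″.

Δλ = 9.9″

At latitude 24.6478°, cos φ = 0.908889.
1° of longitude at this latitude = 111.2 × cos φ = 101.07 km, so Δλ = 277.2 / 101068.4 = 0.0027427° = 9.874″.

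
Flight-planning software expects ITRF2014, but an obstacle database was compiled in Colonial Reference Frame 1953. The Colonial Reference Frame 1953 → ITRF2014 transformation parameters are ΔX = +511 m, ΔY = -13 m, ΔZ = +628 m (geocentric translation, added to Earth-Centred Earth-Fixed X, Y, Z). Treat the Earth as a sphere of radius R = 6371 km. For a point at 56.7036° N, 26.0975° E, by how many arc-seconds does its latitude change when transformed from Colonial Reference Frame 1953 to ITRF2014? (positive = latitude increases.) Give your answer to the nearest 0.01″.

Δφ = -1.10″

sin φ = 0.835842, cos φ = 0.548970, sin λ = 0.439900, cos λ = 0.898047.
North component: ΔN = −sin φ cos λ·ΔX − sin φ sin λ·ΔY + cos φ·ΔZ = −(0.835842)(0.898047)(511) − (0.835842)(0.439900)(-13) + (0.548970)(628) = -34.04 m.
1° of latitude spans πR/180 = 111195 m, so Δφ = -34.04 / 111195 × 3600 = -1.102″.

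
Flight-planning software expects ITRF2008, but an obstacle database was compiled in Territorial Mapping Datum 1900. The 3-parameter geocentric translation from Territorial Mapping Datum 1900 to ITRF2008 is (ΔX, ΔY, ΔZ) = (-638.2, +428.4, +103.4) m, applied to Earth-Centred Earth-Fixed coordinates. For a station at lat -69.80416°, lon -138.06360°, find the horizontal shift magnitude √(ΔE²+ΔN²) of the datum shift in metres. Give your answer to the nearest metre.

775 m

At φ = -69.80416°, λ = -138.06360°: sin φ = -0.938518, cos φ = 0.345230, sin λ = -0.668305, cos λ = -0.743887.
ΔE = −sin λ·ΔX + cos λ·ΔY = −(-0.668305)·(-638.2) + (-0.743887)·(428.4) = -745.19 m.
ΔN = −sin φ cos λ·ΔX − sin φ sin λ·ΔY + cos φ·ΔZ = −(-0.938518)(-0.743887)(-638.2) − (-0.938518)(-0.668305)(428.4) + (0.345230)(103.4) = 212.56 m.
Horizontal magnitude = √(ΔE² + ΔN²) = √((-745.19)² + 212.56²) = 774.92 m.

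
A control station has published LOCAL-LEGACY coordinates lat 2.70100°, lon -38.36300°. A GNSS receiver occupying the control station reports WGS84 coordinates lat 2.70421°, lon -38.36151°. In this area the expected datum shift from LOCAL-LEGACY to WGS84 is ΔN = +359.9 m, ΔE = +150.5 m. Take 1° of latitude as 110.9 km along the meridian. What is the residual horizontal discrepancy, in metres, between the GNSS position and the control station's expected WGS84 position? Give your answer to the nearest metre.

15 m

Observed coordinate differences: Δφ = +0.00321°, Δλ = +0.00149°.
Converting to metres (1° lat = 110900 m, cos φ = 0.998889): observed ΔN = 356.0 m, observed ΔE = 165.1 m.
Subtracting the expected shift leaves a residual of 356.0 − (359.9) = -3.9 m north and 165.1 − (150.5) = 14.6 m east.
Residual distance = √((-3.9)² + 14.6²) = 15.1 m.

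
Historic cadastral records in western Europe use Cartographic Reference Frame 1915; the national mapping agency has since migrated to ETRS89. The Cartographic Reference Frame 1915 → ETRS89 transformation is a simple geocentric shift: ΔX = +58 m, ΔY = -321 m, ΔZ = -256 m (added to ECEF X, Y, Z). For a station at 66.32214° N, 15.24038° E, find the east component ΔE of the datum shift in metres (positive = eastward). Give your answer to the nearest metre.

ΔE = -325 m

The local east axis at (φ, λ) is (−sin λ, cos λ, 0), so ΔE = −sin(15.24038°)·58 + cos(15.24038°)·(-321) = -324.96 m.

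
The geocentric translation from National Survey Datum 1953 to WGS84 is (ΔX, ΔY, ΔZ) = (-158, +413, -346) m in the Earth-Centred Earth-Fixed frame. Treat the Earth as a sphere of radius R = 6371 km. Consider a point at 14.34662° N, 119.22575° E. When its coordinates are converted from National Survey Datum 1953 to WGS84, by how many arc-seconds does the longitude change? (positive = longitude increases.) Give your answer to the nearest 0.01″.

Δλ = -2.13″

sin φ = 0.247787, cos φ = 0.968814, sin λ = 0.872703, cos λ = -0.488252.
East component: ΔE = −sin λ·ΔX + cos λ·ΔY = −(0.872703)(-158) + (-0.488252)(413) = -63.76 m.
1° of latitude spans πR/180 = 111195 m; at latitude φ, 1° of longitude spans that × cos φ = 107727.2 m, so Δλ = -63.76 / 107727.2 × 3600 = -2.131″.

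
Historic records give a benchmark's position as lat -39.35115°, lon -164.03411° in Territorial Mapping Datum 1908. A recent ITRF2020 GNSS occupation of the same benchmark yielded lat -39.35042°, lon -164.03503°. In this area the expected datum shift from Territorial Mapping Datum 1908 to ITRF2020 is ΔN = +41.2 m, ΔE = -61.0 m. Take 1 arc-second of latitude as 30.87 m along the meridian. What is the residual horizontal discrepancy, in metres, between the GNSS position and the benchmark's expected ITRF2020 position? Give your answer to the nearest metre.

Observed coordinate differences: Δφ = +0.00073°, Δλ = -0.00092°.
Converting to metres (1° lat = 111132 m, cos φ = 0.773274): observed ΔN = 81.1 m, observed ΔE = -79.1 m.
Subtracting the expected shift leaves a residual of 81.1 − (41.2) = 39.9 m north and -79.1 − (-61.0) = -18.1 m east.
Residual distance = √(39.9² + (-18.1)²) = 43.8 m.

44 m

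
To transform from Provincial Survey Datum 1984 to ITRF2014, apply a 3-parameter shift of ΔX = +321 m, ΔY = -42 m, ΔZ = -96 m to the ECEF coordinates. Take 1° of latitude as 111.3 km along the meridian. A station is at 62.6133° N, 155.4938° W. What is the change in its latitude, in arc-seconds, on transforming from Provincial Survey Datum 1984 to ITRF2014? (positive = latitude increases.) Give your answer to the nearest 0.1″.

sin φ = 0.887922, cos φ = 0.459994, sin λ = -0.414792, cos λ = -0.909916.
North component: ΔN = −sin φ cos λ·ΔX − sin φ sin λ·ΔY + cos φ·ΔZ = −(0.887922)(-0.909916)(321) − (0.887922)(-0.414792)(-42) + (0.459994)(-96) = 199.72 m.
1° of latitude spans 111300 m, so Δφ = 199.72 / 111300 × 3600 = 6.460″.

Δφ = 6.5″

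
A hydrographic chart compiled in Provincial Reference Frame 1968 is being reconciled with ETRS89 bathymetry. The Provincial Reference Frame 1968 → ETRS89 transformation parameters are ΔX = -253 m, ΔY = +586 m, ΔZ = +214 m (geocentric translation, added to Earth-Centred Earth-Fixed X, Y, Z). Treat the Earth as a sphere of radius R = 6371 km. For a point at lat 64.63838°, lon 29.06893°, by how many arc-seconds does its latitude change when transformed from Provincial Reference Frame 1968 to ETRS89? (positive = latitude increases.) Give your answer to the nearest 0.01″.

Δφ = 1.11″

sin φ = 0.903622, cos φ = 0.428330, sin λ = 0.485861, cos λ = 0.874036.
North component: ΔN = −sin φ cos λ·ΔX − sin φ sin λ·ΔY + cos φ·ΔZ = −(0.903622)(0.874036)(-253) − (0.903622)(0.485861)(586) + (0.428330)(214) = 34.21 m.
1° of latitude spans πR/180 = 111195 m, so Δφ = 34.21 / 111195 × 3600 = 1.107″.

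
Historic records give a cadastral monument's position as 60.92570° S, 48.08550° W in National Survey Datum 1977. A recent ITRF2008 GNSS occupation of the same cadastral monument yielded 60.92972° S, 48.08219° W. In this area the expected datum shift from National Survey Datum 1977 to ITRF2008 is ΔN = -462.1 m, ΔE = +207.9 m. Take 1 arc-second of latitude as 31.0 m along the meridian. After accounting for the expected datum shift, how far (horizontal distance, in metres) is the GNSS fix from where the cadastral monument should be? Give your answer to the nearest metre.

31 m

Observed coordinate differences: Δφ = -0.00402°, Δλ = +0.00331°.
Converting to metres (1° lat = 111600 m, cos φ = 0.485943): observed ΔN = -448.6 m, observed ΔE = 179.5 m.
Subtracting the expected shift leaves a residual of -448.6 − (-462.1) = 13.5 m north and 179.5 − (207.9) = -28.4 m east.
Residual distance = √(13.5² + (-28.4)²) = 31.4 m.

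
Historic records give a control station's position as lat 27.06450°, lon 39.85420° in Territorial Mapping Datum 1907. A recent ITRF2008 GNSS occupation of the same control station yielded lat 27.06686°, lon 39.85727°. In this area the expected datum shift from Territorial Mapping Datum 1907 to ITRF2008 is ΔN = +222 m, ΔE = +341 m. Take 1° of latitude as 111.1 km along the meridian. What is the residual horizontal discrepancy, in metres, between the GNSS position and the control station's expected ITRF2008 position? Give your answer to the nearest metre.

55 m

Observed coordinate differences: Δφ = +0.00236°, Δλ = +0.00307°.
Converting to metres (1° lat = 111100 m, cos φ = 0.890495): observed ΔN = 262.2 m, observed ΔE = 303.7 m.
Subtracting the expected shift leaves a residual of 262.2 − (222) = 40.2 m north and 303.7 − (341) = -37.3 m east.
Residual distance = √(40.2² + (-37.3)²) = 54.8 m.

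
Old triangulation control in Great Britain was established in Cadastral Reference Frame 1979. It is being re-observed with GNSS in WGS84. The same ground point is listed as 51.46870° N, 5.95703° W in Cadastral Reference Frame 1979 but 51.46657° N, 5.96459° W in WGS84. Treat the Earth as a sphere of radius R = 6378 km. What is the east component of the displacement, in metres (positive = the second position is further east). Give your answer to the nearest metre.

Δφ = 51.46657° − 51.46870° = -0.00213°; Δλ = -5.96459° − -5.95703° = -0.00756°.
1° along a meridian = πR/180 = 111317 m.
ΔN = Δφ × 111317 = -237.1 m; ΔE = Δλ × 111317 × cos(51.46870°) = -0.00756 × 111317 × 0.622942 = -524.2 m.

ΔE = -524 m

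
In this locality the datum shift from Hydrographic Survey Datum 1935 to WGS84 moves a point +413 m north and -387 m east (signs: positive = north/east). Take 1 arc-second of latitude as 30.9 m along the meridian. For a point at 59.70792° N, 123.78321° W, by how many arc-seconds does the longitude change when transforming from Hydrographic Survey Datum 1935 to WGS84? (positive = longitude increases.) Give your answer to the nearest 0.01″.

At latitude 59.70792°, cos φ = 0.504408.
1″ of longitude at this latitude = 30.90 × cos φ = 15.5862 m, so Δλ = -387.0 / 15.5862 = -24.830″.

Δλ = -24.83″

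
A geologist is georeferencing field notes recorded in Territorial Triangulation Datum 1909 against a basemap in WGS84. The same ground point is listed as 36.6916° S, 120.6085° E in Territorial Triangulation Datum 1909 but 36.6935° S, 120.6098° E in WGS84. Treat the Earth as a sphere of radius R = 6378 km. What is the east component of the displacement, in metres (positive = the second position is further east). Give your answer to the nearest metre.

ΔE = 116 m

Δφ = -36.6935° − -36.6916° = -0.0019°; Δλ = 120.6098° − 120.6085° = +0.0013°.
1° along a meridian = πR/180 = 111317 m.
ΔN = Δφ × 111317 = -211.5 m; ΔE = Δλ × 111317 × cos(-36.6916°) = +0.0013 × 111317 × 0.801863 = 116.0 m.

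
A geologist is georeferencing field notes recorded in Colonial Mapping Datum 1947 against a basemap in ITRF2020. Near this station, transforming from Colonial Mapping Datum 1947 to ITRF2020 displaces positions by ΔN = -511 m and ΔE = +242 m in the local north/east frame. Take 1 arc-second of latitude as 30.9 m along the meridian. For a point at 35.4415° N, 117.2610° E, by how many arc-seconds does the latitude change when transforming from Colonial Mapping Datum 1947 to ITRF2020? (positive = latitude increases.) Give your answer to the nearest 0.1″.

1″ of latitude = 30.90 m, so Δφ = -511.0 / 30.90 = -16.537″.

Δφ = -16.5″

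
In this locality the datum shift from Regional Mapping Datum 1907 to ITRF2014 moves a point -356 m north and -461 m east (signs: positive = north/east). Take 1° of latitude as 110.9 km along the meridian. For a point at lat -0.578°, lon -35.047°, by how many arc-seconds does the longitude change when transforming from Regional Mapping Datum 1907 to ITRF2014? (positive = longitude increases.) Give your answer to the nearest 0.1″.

Δλ = -15.0″

At latitude -0.578°, cos φ = 0.999949.
1° of longitude at this latitude = 110.9 × cos φ = 110.89 km, so Δλ = -461.0 / 110894.4 = -0.0041571° = -14.966″.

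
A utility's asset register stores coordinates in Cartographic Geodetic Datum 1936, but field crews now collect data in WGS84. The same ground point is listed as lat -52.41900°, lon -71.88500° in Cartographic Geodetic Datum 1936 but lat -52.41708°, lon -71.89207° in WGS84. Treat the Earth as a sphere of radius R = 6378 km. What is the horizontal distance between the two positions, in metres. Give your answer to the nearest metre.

525 m

Δφ = -52.41708° − -52.41900° = +0.00192°; Δλ = -71.89207° − -71.88500° = -0.00707°.
1° along a meridian = πR/180 = 111317 m.
ΔN = Δφ × 111317 = 213.7 m; ΔE = Δλ × 111317 × cos(-52.41900°) = -0.00707 × 111317 × 0.609882 = -480.0 m.
Distance = √(ΔE² + ΔN²) = √((-480.0)² + 213.7²) = 525.4 m.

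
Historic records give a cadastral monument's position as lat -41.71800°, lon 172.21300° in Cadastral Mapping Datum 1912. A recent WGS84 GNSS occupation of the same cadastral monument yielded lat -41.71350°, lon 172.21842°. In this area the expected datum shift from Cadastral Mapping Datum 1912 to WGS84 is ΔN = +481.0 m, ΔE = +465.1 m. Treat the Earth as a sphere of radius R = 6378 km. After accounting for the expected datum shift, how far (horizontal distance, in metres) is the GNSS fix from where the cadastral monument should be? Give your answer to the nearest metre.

Observed coordinate differences: Δφ = +0.00450°, Δλ = +0.00542°.
Converting to metres (1° lat = 111317 m, cos φ = 0.746429): observed ΔN = 500.9 m, observed ΔE = 450.3 m.
Subtracting the expected shift leaves a residual of 500.9 − (481.0) = 19.9 m north and 450.3 − (465.1) = -14.8 m east.
Residual distance = √(19.9² + (-14.8)²) = 24.8 m.

25 m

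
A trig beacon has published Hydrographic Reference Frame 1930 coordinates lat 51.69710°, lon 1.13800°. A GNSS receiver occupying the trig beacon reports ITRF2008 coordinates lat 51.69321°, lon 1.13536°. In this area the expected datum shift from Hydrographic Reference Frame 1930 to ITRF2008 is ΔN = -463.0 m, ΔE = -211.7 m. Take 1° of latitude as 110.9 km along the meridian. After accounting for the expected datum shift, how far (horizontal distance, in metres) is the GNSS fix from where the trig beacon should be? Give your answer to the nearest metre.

Observed coordinate differences: Δφ = -0.00389°, Δλ = -0.00264°.
Converting to metres (1° lat = 110900 m, cos φ = 0.619819): observed ΔN = -431.4 m, observed ΔE = -181.5 m.
Subtracting the expected shift leaves a residual of -431.4 − (-463.0) = 31.6 m north and -181.5 − (-211.7) = 30.2 m east.
Residual distance = √(31.6² + 30.2²) = 43.7 m.

44 m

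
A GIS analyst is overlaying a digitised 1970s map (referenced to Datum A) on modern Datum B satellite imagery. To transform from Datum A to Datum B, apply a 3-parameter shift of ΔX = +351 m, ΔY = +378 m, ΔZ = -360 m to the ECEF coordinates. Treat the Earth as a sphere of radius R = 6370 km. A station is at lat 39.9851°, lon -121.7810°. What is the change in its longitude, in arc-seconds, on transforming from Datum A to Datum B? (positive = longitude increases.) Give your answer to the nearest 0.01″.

sin φ = 0.642588, cos φ = 0.766212, sin λ = -0.850067, cos λ = -0.526674.
East component: ΔE = −sin λ·ΔX + cos λ·ΔY = −(-0.850067)(351) + (-0.526674)(378) = 99.29 m.
1° of latitude spans πR/180 = 111177 m; at latitude φ, 1° of longitude spans that × cos φ = 85185.5 m, so Δλ = 99.29 / 85185.5 × 3600 = 4.196″.

Δλ = 4.20″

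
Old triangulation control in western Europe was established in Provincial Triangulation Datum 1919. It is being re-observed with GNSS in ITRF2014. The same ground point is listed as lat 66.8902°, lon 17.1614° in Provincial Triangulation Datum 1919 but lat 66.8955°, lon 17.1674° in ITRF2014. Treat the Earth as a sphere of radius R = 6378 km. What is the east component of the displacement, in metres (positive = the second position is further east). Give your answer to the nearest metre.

ΔE = 262 m

Δφ = 66.8955° − 66.8902° = +0.0053°; Δλ = 17.1674° − 17.1614° = +0.0060°.
1° along a meridian = πR/180 = 111317 m.
ΔN = Δφ × 111317 = 590.0 m; ΔE = Δλ × 111317 × cos(66.8902°) = +0.0060 × 111317 × 0.392494 = 262.1 m.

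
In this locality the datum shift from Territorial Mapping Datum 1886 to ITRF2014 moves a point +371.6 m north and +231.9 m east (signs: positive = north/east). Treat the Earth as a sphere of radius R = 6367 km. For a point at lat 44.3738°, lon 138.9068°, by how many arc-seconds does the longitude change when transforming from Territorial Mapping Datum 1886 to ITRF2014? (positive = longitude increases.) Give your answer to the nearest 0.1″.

Δλ = 10.5″

At latitude 44.3738°, cos φ = 0.714793.
One radian of longitude at latitude φ spans R cos φ, so Δλ = ΔE / (R cos φ) = 231.9 / (6367000 × 0.714793) = 5.0955e-05 rad = 10.510″.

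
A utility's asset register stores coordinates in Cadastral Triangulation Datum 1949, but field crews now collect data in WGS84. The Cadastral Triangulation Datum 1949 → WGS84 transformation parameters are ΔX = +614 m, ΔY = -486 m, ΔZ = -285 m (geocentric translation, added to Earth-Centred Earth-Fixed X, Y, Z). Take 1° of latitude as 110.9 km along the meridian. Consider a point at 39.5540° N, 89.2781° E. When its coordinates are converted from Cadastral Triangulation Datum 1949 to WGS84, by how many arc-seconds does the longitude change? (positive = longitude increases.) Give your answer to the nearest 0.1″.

Δλ = -26.1″

sin φ = 0.636805, cos φ = 0.771025, sin λ = 0.999921, cos λ = 0.012599.
East component: ΔE = −sin λ·ΔX + cos λ·ΔY = −(0.999921)(614) + (0.012599)(-486) = -620.07 m.
1° of latitude spans 110900 m; at latitude φ, 1° of longitude spans that × cos φ = 85506.6 m, so Δλ = -620.07 / 85506.6 × 3600 = -26.106″.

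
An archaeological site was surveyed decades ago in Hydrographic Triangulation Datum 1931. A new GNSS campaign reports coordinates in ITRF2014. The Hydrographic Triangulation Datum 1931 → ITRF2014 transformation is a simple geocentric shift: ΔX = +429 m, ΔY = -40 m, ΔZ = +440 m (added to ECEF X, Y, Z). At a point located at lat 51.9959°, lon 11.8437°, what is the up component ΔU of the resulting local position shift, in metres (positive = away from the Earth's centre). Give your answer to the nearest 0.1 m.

The local up (radial) axis is (cos φ cos λ, cos φ sin λ, sin φ), giving ΔU = 258.520 − 5.055 + 346.705 = 600.17 m.

ΔU = 600.2 m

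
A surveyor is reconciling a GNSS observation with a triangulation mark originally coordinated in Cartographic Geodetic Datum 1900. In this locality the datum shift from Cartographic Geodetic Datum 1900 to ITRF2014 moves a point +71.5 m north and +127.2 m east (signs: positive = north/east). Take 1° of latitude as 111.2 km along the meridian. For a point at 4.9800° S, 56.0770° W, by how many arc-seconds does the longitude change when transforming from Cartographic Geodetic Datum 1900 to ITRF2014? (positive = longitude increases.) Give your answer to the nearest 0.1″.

At latitude -4.9800°, cos φ = 0.996225.
1° of longitude at this latitude = 111.2 × cos φ = 110.78 km, so Δλ = 127.2 / 110780.2 = 0.0011482° = 4.134″.

Δλ = 4.1″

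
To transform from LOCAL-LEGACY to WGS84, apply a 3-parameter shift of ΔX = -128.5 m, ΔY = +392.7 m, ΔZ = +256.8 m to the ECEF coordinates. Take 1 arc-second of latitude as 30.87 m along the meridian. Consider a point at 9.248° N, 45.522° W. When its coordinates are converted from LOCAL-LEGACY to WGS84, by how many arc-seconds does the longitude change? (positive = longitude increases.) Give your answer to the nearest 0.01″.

Δλ = 6.02″

sin φ = 0.160708, cos φ = 0.987002, sin λ = -0.713520, cos λ = 0.700635.
East component: ΔE = −sin λ·ΔX + cos λ·ΔY = −(-0.713520)(-128.5) + (0.700635)(392.7) = 183.45 m.
1° of latitude spans 3600 × 30.87 = 111132 m; at latitude φ, 1° of longitude spans that × cos φ = 109687.5 m, so Δλ = 183.45 / 109687.5 × 3600 = 6.021″.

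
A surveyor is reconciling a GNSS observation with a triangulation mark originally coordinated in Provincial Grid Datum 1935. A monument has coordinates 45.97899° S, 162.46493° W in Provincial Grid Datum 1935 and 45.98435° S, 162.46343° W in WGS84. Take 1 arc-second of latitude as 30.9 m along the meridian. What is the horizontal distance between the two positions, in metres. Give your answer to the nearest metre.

607 m

Δφ = -45.98435° − -45.97899° = -0.00536°; Δλ = -162.46343° − -162.46493° = +0.00150°.
1° of latitude = 3600 × 30.90 = 111240 m.
ΔN = Δφ × 111240 = -596.2 m; ΔE = Δλ × 111240 × cos(-45.97899°) = +0.00150 × 111240 × 0.694922 = 116.0 m.
Distance = √(ΔE² + ΔN²) = √(116.0² + (-596.2)²) = 607.4 m.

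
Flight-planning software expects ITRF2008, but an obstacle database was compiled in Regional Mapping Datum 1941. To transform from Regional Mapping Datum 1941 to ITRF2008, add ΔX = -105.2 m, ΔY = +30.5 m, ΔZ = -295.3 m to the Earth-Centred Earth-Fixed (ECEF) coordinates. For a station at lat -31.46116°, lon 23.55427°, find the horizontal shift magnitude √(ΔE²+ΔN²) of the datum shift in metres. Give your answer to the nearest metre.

304 m

The local east axis at (φ, λ) is (−sin λ, cos λ, 0), so ΔE = −sin(23.55427°)·(-105.2) + cos(23.55427°)·30.5 = 70.00 m.
The local north axis is (−sin φ cos λ, −sin φ sin λ, cos φ), giving ΔN = -50.331 + 6.361 − 251.889 = -295.86 m.
Horizontal magnitude = √(ΔE² + ΔN²) = √(70.00² + (-295.86)²) = 304.03 m.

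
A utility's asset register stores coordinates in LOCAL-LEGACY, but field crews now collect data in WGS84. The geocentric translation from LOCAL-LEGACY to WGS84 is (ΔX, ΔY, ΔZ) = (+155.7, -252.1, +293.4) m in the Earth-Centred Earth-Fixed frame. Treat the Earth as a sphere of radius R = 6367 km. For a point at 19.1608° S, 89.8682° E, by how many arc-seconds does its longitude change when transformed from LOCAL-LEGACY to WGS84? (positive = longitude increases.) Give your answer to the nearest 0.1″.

Δλ = -5.4″

sin φ = -0.328220, cos φ = 0.944601, sin λ = 0.999997, cos λ = 0.002300.
East component: ΔE = −sin λ·ΔX + cos λ·ΔY = −(0.999997)(155.7) + (0.002300)(-252.1) = -156.28 m.
1° of latitude spans πR/180 = 111125 m; at latitude φ, 1° of longitude spans that × cos φ = 104968.9 m, so Δλ = -156.28 / 104968.9 × 3600 = -5.360″.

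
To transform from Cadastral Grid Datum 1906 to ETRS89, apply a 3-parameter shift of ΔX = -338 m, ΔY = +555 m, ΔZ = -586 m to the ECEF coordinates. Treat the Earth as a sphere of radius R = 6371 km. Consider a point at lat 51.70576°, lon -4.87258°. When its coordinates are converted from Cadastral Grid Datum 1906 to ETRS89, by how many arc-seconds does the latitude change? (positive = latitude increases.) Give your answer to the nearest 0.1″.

Δφ = -2.0″

sin φ = 0.784839, cos φ = 0.619700, sin λ = -0.084940, cos λ = 0.996386.
North component: ΔN = −sin φ cos λ·ΔX − sin φ sin λ·ΔY + cos φ·ΔZ = −(0.784839)(0.996386)(-338) − (0.784839)(-0.084940)(555) + (0.619700)(-586) = -61.83 m.
1° of latitude spans πR/180 = 111195 m, so Δφ = -61.83 / 111195 × 3600 = -2.002″.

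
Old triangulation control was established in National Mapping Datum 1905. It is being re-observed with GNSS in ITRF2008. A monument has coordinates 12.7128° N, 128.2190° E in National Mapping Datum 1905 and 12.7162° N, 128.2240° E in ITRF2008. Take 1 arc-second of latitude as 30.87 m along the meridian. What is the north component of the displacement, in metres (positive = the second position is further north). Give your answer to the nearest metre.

Δφ = 12.7162° − 12.7128° = +0.0034°; Δλ = 128.2240° − 128.2190° = +0.0050°.
1° of latitude = 3600 × 30.87 = 111132 m.
ΔN = Δφ × 111132 = 377.8 m; ΔE = Δλ × 111132 × cos(12.7128°) = +0.0050 × 111132 × 0.975485 = 542.0 m.

ΔN = 378 m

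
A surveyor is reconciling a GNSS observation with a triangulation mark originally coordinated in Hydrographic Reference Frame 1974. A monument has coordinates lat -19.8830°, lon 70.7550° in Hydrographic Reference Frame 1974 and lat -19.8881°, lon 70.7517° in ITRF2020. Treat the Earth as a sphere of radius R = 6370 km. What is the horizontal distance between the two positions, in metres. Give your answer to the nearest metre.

Δφ = -19.8881° − -19.8830° = -0.0051°; Δλ = 70.7517° − 70.7550° = -0.0033°.
1° along a meridian = πR/180 = 111177 m.
ΔN = Δφ × 111177 = -567.0 m; ΔE = Δλ × 111177 × cos(-19.8830°) = -0.0033 × 111177 × 0.940389 = -345.0 m.
Distance = √(ΔE² + ΔN²) = √((-345.0)² + (-567.0)²) = 663.7 m.

664 m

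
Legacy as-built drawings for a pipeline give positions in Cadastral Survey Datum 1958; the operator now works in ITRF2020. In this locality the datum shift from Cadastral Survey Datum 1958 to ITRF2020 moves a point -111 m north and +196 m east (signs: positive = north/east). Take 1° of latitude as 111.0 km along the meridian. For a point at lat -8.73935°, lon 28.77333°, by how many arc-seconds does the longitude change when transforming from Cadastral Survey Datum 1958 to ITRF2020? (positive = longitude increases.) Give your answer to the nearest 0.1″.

Δλ = 6.4″

At latitude -8.73935°, cos φ = 0.988390.
1° of longitude at this latitude = 111.0 × cos φ = 109.71 km, so Δλ = 196.0 / 109711.3 = 0.0017865° = 6.431″.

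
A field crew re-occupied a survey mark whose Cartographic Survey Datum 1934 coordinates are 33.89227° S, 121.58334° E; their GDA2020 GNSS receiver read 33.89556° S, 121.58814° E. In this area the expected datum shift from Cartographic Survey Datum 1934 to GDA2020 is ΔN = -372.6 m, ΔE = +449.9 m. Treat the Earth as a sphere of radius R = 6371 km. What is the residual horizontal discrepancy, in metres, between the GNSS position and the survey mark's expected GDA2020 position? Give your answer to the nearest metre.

Observed coordinate differences: Δφ = -0.00329°, Δλ = +0.00480°.
Converting to metres (1° lat = 111195 m, cos φ = 0.830088): observed ΔN = -365.8 m, observed ΔE = 443.0 m.
Subtracting the expected shift leaves a residual of -365.8 − (-372.6) = 6.8 m north and 443.0 − (449.9) = -6.9 m east.
Residual distance = √(6.8² + (-6.9)²) = 9.6 m.

10 m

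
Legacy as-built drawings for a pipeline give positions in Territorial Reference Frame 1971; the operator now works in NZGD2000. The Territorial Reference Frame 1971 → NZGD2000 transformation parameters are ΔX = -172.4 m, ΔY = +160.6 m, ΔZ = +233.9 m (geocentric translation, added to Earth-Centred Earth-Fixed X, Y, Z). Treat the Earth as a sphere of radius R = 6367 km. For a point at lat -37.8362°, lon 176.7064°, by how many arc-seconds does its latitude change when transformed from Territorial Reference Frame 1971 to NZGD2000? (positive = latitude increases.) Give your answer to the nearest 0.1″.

Δφ = 9.6″

sin φ = -0.613406, cos φ = 0.789768, sin λ = 0.057453, cos λ = -0.998348.
North component: ΔN = −sin φ cos λ·ΔX − sin φ sin λ·ΔY + cos φ·ΔZ = −(-0.613406)(-0.998348)(-172.4) − (-0.613406)(0.057453)(160.6) + (0.789768)(233.9) = 295.96 m.
1° of latitude spans πR/180 = 111125 m, so Δφ = 295.96 / 111125 × 3600 = 9.588″.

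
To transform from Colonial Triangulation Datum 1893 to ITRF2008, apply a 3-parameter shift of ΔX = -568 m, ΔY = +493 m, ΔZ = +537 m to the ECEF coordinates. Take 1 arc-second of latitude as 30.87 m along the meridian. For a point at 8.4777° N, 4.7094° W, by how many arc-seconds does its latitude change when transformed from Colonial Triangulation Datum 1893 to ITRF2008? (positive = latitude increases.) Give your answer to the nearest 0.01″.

sin φ = 0.147424, cos φ = 0.989073, sin λ = -0.082102, cos λ = 0.996624.
North component: ΔN = −sin φ cos λ·ΔX − sin φ sin λ·ΔY + cos φ·ΔZ = −(0.147424)(0.996624)(-568) − (0.147424)(-0.082102)(493) + (0.989073)(537) = 620.55 m.
1° of latitude spans 3600 × 30.87 = 111132 m, so Δφ = 620.55 / 111132 × 3600 = 20.102″.

Δφ = 20.10″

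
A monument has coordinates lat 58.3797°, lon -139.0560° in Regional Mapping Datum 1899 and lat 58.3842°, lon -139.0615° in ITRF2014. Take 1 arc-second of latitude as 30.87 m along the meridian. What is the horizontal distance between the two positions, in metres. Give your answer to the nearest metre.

Δφ = 58.3842° − 58.3797° = +0.0045°; Δλ = -139.0615° − -139.0560° = -0.0055°.
1° of latitude = 3600 × 30.87 = 111132 m.
ΔN = Δφ × 111132 = 500.1 m; ΔE = Δλ × 111132 × cos(58.3797°) = -0.0055 × 111132 × 0.524288 = -320.5 m.
Distance = √(ΔE² + ΔN²) = √((-320.5)² + 500.1²) = 594.0 m.

594 m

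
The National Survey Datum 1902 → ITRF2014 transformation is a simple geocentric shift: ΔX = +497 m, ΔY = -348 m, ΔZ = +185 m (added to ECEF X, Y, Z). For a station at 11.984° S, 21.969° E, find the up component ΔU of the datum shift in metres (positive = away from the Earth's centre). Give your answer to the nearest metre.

ΔU = 285 m

The local up (radial) axis is (cos φ cos λ, cos φ sin λ, sin φ), giving ΔU = 450.866 − 127.351 − 38.413 = 285.10 m.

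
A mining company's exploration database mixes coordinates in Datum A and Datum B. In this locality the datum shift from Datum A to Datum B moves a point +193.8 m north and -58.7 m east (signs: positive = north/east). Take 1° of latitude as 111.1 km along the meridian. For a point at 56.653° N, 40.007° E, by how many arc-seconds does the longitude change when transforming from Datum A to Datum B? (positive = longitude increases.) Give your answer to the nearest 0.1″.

Δλ = -3.5″

At latitude 56.653°, cos φ = 0.549708.
1° of longitude at this latitude = 111.1 × cos φ = 61.07 km, so Δλ = -58.7 / 61072.6 = -0.0009612° = -3.460″.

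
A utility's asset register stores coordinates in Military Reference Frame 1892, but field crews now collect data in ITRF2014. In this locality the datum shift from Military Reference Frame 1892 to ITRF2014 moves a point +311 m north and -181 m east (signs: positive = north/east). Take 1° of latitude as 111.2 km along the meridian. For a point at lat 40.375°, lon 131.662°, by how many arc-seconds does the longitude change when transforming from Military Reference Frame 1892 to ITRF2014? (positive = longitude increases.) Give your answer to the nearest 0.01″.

At latitude 40.375°, cos φ = 0.761821.
1° of longitude at this latitude = 111.2 × cos φ = 84.71 km, so Δλ = -181.0 / 84714.5 = -0.0021366° = -7.692″.

Δλ = -7.69″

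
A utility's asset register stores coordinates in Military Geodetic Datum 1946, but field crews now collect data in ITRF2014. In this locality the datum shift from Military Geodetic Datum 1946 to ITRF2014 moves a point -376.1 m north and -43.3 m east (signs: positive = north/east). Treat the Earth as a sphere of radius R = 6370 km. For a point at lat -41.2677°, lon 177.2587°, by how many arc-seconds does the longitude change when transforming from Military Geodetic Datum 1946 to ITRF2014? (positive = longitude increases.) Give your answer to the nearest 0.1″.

Δλ = -1.9″

At latitude -41.2677°, cos φ = 0.751636.
One radian of longitude at latitude φ spans R cos φ, so Δλ = ΔE / (R cos φ) = -43.3 / (6370000 × 0.751636) = -9.0436e-06 rad = -1.865″.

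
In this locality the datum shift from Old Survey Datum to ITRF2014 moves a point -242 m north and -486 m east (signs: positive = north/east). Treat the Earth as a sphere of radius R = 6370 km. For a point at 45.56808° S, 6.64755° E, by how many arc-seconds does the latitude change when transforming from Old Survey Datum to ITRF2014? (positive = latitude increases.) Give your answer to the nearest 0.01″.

Δφ = -7.84″

On a sphere of radius R, 1 rad of latitude = R, so Δφ = ΔN / R = -242.0 / 6370000 = -3.7991e-05 rad = -7.836″.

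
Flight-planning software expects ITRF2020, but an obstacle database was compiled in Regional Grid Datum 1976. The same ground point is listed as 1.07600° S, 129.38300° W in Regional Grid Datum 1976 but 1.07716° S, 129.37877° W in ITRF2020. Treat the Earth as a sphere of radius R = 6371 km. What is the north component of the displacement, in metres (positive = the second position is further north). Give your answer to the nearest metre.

Δφ = -1.07716° − -1.07600° = -0.00116°; Δλ = -129.37877° − -129.38300° = +0.00423°.
1° along a meridian = πR/180 = 111195 m.
ΔN = Δφ × 111195 = -129.0 m; ΔE = Δλ × 111195 × cos(-1.07600°) = +0.00423 × 111195 × 0.999824 = 470.3 m.

ΔN = -129 m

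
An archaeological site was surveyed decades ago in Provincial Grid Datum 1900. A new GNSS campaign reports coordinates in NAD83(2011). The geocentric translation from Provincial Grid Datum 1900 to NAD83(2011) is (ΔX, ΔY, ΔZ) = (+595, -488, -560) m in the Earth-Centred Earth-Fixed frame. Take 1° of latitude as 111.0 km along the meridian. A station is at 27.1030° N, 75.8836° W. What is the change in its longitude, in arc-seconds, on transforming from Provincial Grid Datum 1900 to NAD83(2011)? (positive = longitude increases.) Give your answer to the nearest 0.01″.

Δλ = 16.69″

sin φ = 0.455592, cos φ = 0.890189, sin λ = -0.969802, cos λ = 0.243893.
East component: ΔE = −sin λ·ΔX + cos λ·ΔY = −(-0.969802)(595) + (0.243893)(-488) = 458.01 m.
1° of latitude spans 111000 m; at latitude φ, 1° of longitude spans that × cos φ = 98811.0 m, so Δλ = 458.01 / 98811.0 × 3600 = 16.687″.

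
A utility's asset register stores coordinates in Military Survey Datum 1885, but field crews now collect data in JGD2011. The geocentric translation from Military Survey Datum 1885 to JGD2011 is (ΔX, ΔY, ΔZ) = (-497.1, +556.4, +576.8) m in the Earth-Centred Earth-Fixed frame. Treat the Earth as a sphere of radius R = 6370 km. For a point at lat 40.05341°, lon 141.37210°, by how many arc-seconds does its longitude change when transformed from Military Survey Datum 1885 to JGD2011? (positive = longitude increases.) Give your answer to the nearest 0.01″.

Δλ = -5.26″

sin φ = 0.643501, cos φ = 0.765445, sin λ = 0.624260, cos λ = -0.781217.
East component: ΔE = −sin λ·ΔX + cos λ·ΔY = −(0.624260)(-497.1) + (-0.781217)(556.4) = -124.35 m.
1° of latitude spans πR/180 = 111177 m; at latitude φ, 1° of longitude spans that × cos φ = 85100.2 m, so Δλ = -124.35 / 85100.2 × 3600 = -5.260″.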